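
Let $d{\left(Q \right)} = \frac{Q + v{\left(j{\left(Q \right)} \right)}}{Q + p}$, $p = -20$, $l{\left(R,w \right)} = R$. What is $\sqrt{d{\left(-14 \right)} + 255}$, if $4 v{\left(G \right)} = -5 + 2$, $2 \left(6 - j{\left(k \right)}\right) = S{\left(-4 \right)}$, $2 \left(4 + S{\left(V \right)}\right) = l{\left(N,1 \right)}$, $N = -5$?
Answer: $\frac{\sqrt{1181126}}{68} \approx 15.982$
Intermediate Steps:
$S{\left(V \right)} = - \frac{13}{2}$ ($S{\left(V \right)} = -4 + \frac{1}{2} \left(-5\right) = -4 - \frac{5}{2} = - \frac{13}{2}$)
$j{\left(k \right)} = \frac{37}{4}$ ($j{\left(k \right)} = 6 - - \frac{13}{4} = 6 + \frac{13}{4} = \frac{37}{4}$)
$v{\left(G \right)} = - \frac{3}{4}$ ($v{\left(G \right)} = \frac{-5 + 2}{4} = \frac{1}{4} \left(-3\right) = - \frac{3}{4}$)
$d{\left(Q \right)} = \frac{- \frac{3}{4} + Q}{-20 + Q}$ ($d{\left(Q \right)} = \frac{Q - \frac{3}{4}}{Q - 20} = \frac{- \frac{3}{4} + Q}{-20 + Q}$)
$\sqrt{d{\left(-14 \right)} + 255} = \sqrt{\frac{- \frac{3}{4} - 14}{-20 - 14} + 255} = \sqrt{\frac{1}{-34} \left(- \frac{59}{4}\right) + 255} = \sqrt{\left(- \frac{1}{34}\right) \left(- \frac{59}{4}\right) + 255} = \sqrt{\frac{59}{136} + 255} = \sqrt{\frac{34739}{136}} = \frac{\sqrt{1181126}}{68}$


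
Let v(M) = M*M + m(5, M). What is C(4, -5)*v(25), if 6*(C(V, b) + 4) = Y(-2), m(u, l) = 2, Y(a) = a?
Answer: -2717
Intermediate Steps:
C(V, b) = -13/3 (C(V, b) = -4 + (⅙)*(-2) = -4 - ⅓ = -13/3)
v(M) = 2 + M² (v(M) = M*M + 2 = M² + 2 = 2 + M²)
C(4, -5)*v(25) = -13*(2 + 25²)/3 = -13*(2 + 625)/3 = -13/3*627 = -2717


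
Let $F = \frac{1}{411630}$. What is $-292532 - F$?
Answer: $- \frac{120414947161}{411630} \approx -2.9253 \cdot 10^{5}$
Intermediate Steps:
$F = \frac{1}{411630} \approx 2.4294 \cdot 10^{-6}$
$-292532 - F = -292532 - \frac{1}{411630} = - \frac{120414947161}{411630}$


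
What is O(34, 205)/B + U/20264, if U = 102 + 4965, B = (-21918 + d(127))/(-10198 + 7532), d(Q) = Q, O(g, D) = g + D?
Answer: 13022108933/441572824 ≈ 29.490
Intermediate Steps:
O(g, D) = D + g
B = 21791/2666 (B = (-21918 + 127)/(-10198 + 7532) = -21791/(-2666) = -21791*(-1/2666) = 21791/2666 ≈ 8.1737)
U = 5067
O(34, 205)/B + U/20264 = (205 + 34)/(21791/2666) + 5067/20264 = 239*(2666/21791) + 5067*(1/20264) = 637174/21791 + 5067/20264 = 13022108933/441572824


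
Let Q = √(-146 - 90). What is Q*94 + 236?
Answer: 236 + 188*I*√59 ≈ 236.0 + 1444.1*I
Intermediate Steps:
Q = 2*I*√59 (Q = √(-236) = 2*I*√59 ≈ 15.362*I)
Q*94 + 236 = (2*I*√59)*94 + 236 = 188*I*√59 + 236 = 236 + 188*I*√59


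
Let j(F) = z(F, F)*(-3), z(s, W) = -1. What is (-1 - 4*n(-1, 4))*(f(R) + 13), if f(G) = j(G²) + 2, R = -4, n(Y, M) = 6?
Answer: -450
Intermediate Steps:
j(F) = 3 (j(F) = -1*(-3) = 3)
f(G) = 5 (f(G) = 3 + 2 = 5)
(-1 - 4*n(-1, 4))*(f(R) + 13) = (-1 - 4*6)*(5 + 13) = (-1 - 24)*18 = -25*18 = -450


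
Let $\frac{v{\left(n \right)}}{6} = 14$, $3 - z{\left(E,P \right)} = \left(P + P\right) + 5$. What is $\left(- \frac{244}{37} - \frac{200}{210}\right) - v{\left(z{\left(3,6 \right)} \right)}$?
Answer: $- \frac{71132}{777} \approx -91.547$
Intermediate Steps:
$z{\left(E,P \right)} = -2 - 2 P$ ($z{\left(E,P \right)} = 3 - \left(\left(P + P\right) + 5\right) = 3 - \left(2 P + 5\right) = 3 - \left(5 + 2 P\right) = -2 - 2 P$)
$v{\left(n \right)} = 84$ ($v{\left(n \right)} = 6 \cdot 14 = 84$)
$\left(- \frac{244}{37} - \frac{200}{210}\right) - v{\left(z{\left(3,6 \right)} \right)} = \left(- \frac{244}{37} - \frac{200}{210}\right) - 84 = \left(\left(-244\right) \frac{1}{37} - \frac{20}{21}\right) - 84 = \left(- \frac{244}{37} - \frac{20}{21}\right) - 84 = - \frac{5864}{777} - 84 = - \frac{71132}{777}$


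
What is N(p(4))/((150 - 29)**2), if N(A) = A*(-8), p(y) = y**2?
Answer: -128/14641 ≈ -0.0087426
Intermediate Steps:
N(A) = -8*A
N(p(4))/((150 - 29)**2) = (-8*4**2)/((150 - 29)**2) = (-8*16)/(121**2) = -128/14641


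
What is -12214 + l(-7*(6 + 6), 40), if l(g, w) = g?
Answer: -12298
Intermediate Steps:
-12214 + l(-7*(6 + 6), 40) = -12214 - 7*(6 + 6) = -12214 - 7*12 = -12214 - 84 = -12298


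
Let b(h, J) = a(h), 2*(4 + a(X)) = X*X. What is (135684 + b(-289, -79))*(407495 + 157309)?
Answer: 100219104162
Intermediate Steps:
a(X) = -4 + X²/2 (a(X) = -4 + (X*X)/2 = -4 + X²/2)
b(h, J) = -4 + h²/2
(135684 + b(-289, -79))*(407495 + 157309) = (135684 + (-4 + (½)*(-289)²))*(407495 + 157309) = (135684 + (-4 + (½)*83521))*564804 = (135684 + (-4 + 83521/2))*564804 = (135684 + 83513/2)*564804 = (354881/2)*564804 = 100219104162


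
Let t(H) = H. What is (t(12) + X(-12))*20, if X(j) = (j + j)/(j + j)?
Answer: 260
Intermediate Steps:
X(j) = 1 (X(j) = (2*j)/((2*j)) = (2*j)*(1/(2*j)) = 1)
(t(12) + X(-12))*20 = (12 + 1)*20 = 13*20 = 260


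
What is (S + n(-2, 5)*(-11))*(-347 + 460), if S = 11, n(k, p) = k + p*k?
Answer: 16159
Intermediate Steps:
n(k, p) = k + k*p
(S + n(-2, 5)*(-11))*(-347 + 460) = (11 - 2*(1 + 5)*(-11))*(-347 + 460) = (11 - 2*6*(-11))*113 = (11 - 12*(-11))*113 = (11 + 132)*113 = 143*113 = 16159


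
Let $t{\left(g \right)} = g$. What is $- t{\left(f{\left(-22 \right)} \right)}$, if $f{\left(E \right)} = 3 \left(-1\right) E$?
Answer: $-66$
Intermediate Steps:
$f{\left(E \right)} = - 3 E$
$- t{\left(f{\left(-22 \right)} \right)} = - \left(-3\right) \left(-22\right) = \left(-1\right) 66 = -66$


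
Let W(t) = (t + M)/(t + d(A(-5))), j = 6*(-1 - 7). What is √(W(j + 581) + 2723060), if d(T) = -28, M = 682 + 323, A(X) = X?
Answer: √694449153190/505 ≈ 1650.2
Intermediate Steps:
M = 1005
j = -48 (j = 6*(-8) = -48)
W(t) = (1005 + t)/(-28 + t) (W(t) = (t + 1005)/(t - 28) = (1005 + t)/(-28 + t))
√(W(j + 581) + 2723060) = √((1005 + (-48 + 581))/(-28 + (-48 + 581)) + 2723060) = √((1005 + 533)/(-28 + 533) + 2723060) = √(1538/505 + 2723060) = √(1375146838/505) = √694449153190/505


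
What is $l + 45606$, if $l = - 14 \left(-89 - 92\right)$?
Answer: $48140$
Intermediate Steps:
$l = 2534$ ($l = \left(-14\right) \left(-181\right) = 2534$)
$l + 45606 = 2534 + 45606 = 48140$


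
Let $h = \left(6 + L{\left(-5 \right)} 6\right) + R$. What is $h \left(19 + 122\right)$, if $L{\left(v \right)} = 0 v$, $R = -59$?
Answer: $-7473$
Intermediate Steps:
$L{\left(v \right)} = 0$
$h = -53$ ($h = \left(6 + 0 \cdot 6\right) - 59 = \left(6 + 0\right) - 59 = 6 - 59 = -53$)
$h \left(19 + 122\right) = - 53 \left(19 + 122\right) = \left(-53\right) 141 = -7473$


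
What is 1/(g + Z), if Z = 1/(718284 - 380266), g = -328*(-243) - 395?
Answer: 338018/26807869563 ≈ 1.2609e-5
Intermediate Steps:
g = 79309 (g = 79704 - 395 = 79309)
Z = 1/338018 ≈ 2.9584e-6
1/(g + Z) = 1/(79309 + 1/338018) = 1/(26807869563/338018) = 338018/26807869563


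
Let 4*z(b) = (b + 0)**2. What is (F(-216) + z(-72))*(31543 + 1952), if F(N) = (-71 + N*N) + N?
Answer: 1596539175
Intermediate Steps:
F(N) = -71 + N + N**2 (F(N) = (-71 + N**2) + N = -71 + N + N**2)
z(b) = b**2/4 (z(b) = (b + 0)**2/4 = b**2/4)
(F(-216) + z(-72))*(31543 + 1952) = ((-71 - 216 + (-216)**2) + (1/4)*(-72)**2)*(31543 + 1952) = ((-71 - 216 + 46656) + (1/4)*5184)*33495 = (46369 + 1296)*33495 = 47665*33495 = 1596539175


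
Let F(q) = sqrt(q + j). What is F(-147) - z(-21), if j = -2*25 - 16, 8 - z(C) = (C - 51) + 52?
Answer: -28 + I*sqrt(213) ≈ -28.0 + 14.595*I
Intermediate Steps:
z(C) = 7 - C (z(C) = 8 - ((C - 51) + 52) = 8 - ((-51 + C) + 52) = 8 - (1 + C) = 8 + (-1 - C) = 7 - C)
j = -66 (j = -50 - 16 = -66)
F(q) = sqrt(-66 + q) (F(q) = sqrt(q - 66) = sqrt(-66 + q))
F(-147) - z(-21) = sqrt(-66 - 147) - (7 - 1*(-21)) = sqrt(-213) - (7 + 21) = I*sqrt(213) - 1*28 = I*sqrt(213) - 28 = -28 + I*sqrt(213)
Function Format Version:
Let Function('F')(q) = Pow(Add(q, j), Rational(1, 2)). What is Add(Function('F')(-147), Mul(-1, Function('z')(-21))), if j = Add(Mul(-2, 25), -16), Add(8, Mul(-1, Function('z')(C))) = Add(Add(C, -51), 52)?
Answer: Add(-28, Mul(I, Pow(213, Rational(1, 2)))) ≈ Add(-28.000, Mul(14.595, I))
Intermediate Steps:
Function('z')(C) = Add(7, Mul(-1, C)) (Function('z')(C) = Add(8, Mul(-1, Add(Add(C, -51), 52))) = Add(8, Mul(-1, Add(Add(-51, C), 52))) = Add(8, Mul(-1, Add(1, C))) = Add(8, Add(-1, Mul(-1, C))) = Add(7, Mul(-1, C)))
j = -66 (j = Add(-50, -16) = -66)
Function('F')(q) = Pow(Add(-66, q), Rational(1, 2)) (Function('F')(q) = Pow(Add(q, -66), Rational(1, 2)) = Pow(Add(-66, q), Rational(1, 2)))
Add(Function('F')(-147), Mul(-1, Function('z')(-21))) = Add(Pow(Add(-66, -147), Rational(1, 2)), Mul(-1, Add(7, Mul(-1, -21)))) = Add(Pow(-213, Rational(1, 2)), Mul(-1, Add(7, 21))) = Add(Mul(I, Pow(213, Rational(1, 2))), Mul(-1, 28)) = Add(Mul(I, Pow(213, Rational(1, 2))), -28) = Add(-28, Mul(I, Pow(213, Rational(1, 2))))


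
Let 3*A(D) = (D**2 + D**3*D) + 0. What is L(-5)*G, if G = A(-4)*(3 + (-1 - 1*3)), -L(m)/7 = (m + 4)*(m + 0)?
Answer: 9520/3 ≈ 3173.3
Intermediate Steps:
A(D) = D**2/3 + D**4/3 (A(D) = ((D**2 + D**3*D) + 0)/3 = ((D**2 + D**4) + 0)/3 = (D**2 + D**4)/3 = D**2/3 + D**4/3)
L(m) = -7*m*(4 + m) (L(m) = -7*(m + 4)*(m + 0) = -7*(4 + m)*m = -7*m*(4 + m))
G = -272/3 (G = ((1/3)*(-4)**2*(1 + (-4)**2))*(3 + (-1 - 1*3)) = ((1/3)*16*(1 + 16))*(3 + (-1 - 3)) = ((1/3)*16*17)*(3 - 4) = (272/3)*(-1) = -272/3 ≈ -90.667)
L(-5)*G = -7*(-5)*(4 - 5)*(-272/3) = -7*(-5)*(-1)*(-272/3) = -35*(-272/3) = 9520/3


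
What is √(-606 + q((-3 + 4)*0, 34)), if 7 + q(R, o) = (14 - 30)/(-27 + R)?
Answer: I*√49605/9 ≈ 24.747*I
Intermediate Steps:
q(R, o) = -7 - 16/(-27 + R) (q(R, o) = -7 + (14 - 30)/(-27 + R) = -7 - 16/(-27 + R))
√(-606 + q((-3 + 4)*0, 34)) = √(-606 + (173 - 7*(-3 + 4)*0)/(-27 + (-3 + 4)*0)) = √(-606 + (173 - 7*0)/(-27 + 1*0)) = √(-606 + (173 - 7*0)/(-27 + 0)) = √(-606 + (173 + 0)/(-27)) = √(-606 - 1/27*173) = √(-606 - 173/27) = √(-16535/27) = I*√49605/9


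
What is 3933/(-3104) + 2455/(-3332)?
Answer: -5181269/2585632 ≈ -2.0039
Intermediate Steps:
3933/(-3104) + 2455/(-3332) = 3933*(-1/3104) + 2455*(-1/3332) = -3933/3104 - 2455/3332 = -5181269/2585632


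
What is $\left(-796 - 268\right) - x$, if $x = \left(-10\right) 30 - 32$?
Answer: $-732$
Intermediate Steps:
$x = -332$ ($x = -300 - 32 = -332$)
$\left(-796 - 268\right) - x = \left(-796 - 268\right) - -332 = -1064 + 332 = -732$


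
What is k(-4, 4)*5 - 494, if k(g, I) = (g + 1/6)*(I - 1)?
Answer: -1103/2 ≈ -551.50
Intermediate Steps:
k(g, I) = (-1 + I)*(⅙ + g) (k(g, I) = (g + ⅙)*(-1 + I) = (⅙ + g)*(-1 + I) = (-1 + I)*(⅙ + g))
k(-4, 4)*5 - 494 = (-⅙ - 1*(-4) + (⅙)*4 + 4*(-4))*5 - 494 = (-⅙ + 4 + ⅔ - 16)*5 - 494 = -23/2*5 - 494 = -115/2 - 494 = -1103/2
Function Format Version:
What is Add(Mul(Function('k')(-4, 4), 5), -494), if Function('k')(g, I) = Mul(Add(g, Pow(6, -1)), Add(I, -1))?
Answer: Rational(-1103, 2) ≈ -551.50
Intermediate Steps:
Function('k')(g, I) = Mul(Add(-1, I), Add(Rational(1, 6), g)) (Function('k')(g, I) = Mul(Add(g, Rational(1, 6)), Add(-1, I)) = Mul(Add(Rational(1, 6), g), Add(-1, I)) = Mul(Add(-1, I), Add(Rational(1, 6), g)))
Add(Mul(Function('k')(-4, 4), 5), -494) = Add(Mul(Add(Rational(-1, 6), Mul(-1, -4), Mul(Rational(1, 6), 4), Mul(4, -4)), 5), -494) = Add(Mul(Add(Rational(-1, 6), 4, Rational(2, 3), -16), 5), -494) = Add(Mul(Rational(-23, 2), 5), -494) = Add(Rational(-115, 2), -494) = Rational(-1103, 2)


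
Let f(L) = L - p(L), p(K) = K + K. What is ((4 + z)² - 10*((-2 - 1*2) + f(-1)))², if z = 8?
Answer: 30276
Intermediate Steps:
p(K) = 2*K
f(L) = -L (f(L) = L - 2*L = -L)
((4 + z)² - 10*((-2 - 1*2) + f(-1)))² = ((4 + 8)² - 10*((-2 - 1*2) - 1*(-1)))² = (12² - 10*((-2 - 2) + 1))² = (144 - 10*(-4 + 1))² = (144 - 10*(-3))² = (144 + 30)² = 174² = 30276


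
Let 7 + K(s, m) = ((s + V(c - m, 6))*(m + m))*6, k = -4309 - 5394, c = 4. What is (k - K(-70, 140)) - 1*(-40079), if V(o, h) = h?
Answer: 137903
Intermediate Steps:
k = -9703
K(s, m) = -7 + 12*m*(6 + s) (K(s, m) = -7 + ((s + 6)*(m + m))*6 = -7 + ((6 + s)*(2*m))*6 = -7 + (2*m*(6 + s))*6 = -7 + 12*m*(6 + s))
(k - K(-70, 140)) - 1*(-40079) = (-9703 - (-7 + 72*140 + 12*140*(-70))) - 1*(-40079) = (-9703 - (-7 + 10080 - 117600)) + 40079 = (-9703 - 1*(-107527)) + 40079 = (-9703 + 107527) + 40079 = 97824 + 40079 = 137903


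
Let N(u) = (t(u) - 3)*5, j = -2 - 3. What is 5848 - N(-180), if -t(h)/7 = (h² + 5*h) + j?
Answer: 1108188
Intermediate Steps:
j = -5
t(h) = 35 - 35*h - 7*h² (t(h) = -7*((h² + 5*h) - 5) = -7*(-5 + h² + 5*h) = 35 - 35*h - 7*h²)
N(u) = 160 - 175*u - 35*u² (N(u) = ((35 - 35*u - 7*u²) - 3)*5 = (32 - 35*u - 7*u²)*5 = 160 - 175*u - 35*u²)
5848 - N(-180) = 5848 - (160 - 175*(-180) - 35*(-180)²) = 5848 - (160 + 31500 - 35*32400) = 5848 - (160 + 31500 - 1134000) = 5848 - 1*(-1102340) = 5848 + 1102340 = 1108188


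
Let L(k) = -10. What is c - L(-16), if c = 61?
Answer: 71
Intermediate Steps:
c - L(-16) = 61 - 1*(-10) = 61 + 10 = 71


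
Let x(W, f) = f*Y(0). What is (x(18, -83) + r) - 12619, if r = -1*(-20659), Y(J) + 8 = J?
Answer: 8704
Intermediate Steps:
Y(J) = -8 + J
x(W, f) = -8*f (x(W, f) = f*(-8 + 0) = f*(-8) = -8*f)
r = 20659
(x(18, -83) + r) - 12619 = (-8*(-83) + 20659) - 12619 = (664 + 20659) - 12619 = 21323 - 12619 = 8704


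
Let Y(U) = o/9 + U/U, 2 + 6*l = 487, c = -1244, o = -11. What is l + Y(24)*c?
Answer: 6431/18 ≈ 357.28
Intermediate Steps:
l = 485/6 (l = -1/3 + (1/6)*487 = -1/3 + 487/6 = 485/6 ≈ 80.833)
Y(U) = -2/9 (Y(U) = -11/9 + U/U = -11*1/9 + 1 = -11/9 + 1 = -2/9)
l + Y(24)*c = 485/6 - 2/9*(-1244) = 485/6 + 2488/9 = 6431/18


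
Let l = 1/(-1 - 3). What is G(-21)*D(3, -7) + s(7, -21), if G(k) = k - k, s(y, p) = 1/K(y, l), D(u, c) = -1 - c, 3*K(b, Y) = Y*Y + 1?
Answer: 48/17 ≈ 2.8235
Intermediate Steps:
l = -¼ (l = 1/(-4) = -¼ ≈ -0.25000)
K(b, Y) = ⅓ + Y²/3 (K(b, Y) = (Y*Y + 1)/3 = (Y² + 1)/3 = (1 + Y²)/3 = ⅓ + Y²/3)
s(y, p) = 48/17 (s(y, p) = 1/(⅓ + (-¼)²/3) = 1/(⅓ + (⅓)*(1/16)) = 1/(⅓ + 1/48) = 1/(17/48) = 48/17)
G(k) = 0
G(-21)*D(3, -7) + s(7, -21) = 0*(-1 - 1*(-7)) + 48/17 = 0*(-1 + 7) + 48/17 = 0*6 + 48/17 = 0 + 48/17 = 48/17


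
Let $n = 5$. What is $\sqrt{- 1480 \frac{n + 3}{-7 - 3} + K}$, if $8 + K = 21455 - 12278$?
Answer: $\sqrt{10353} \approx 101.75$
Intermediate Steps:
$K = 9169$ ($K = -8 + \left(21455 - 12278\right) = -8 + 9177 = 9169$)
$\sqrt{- 1480 \frac{n + 3}{-7 - 3} + K} = \sqrt{- 1480 \frac{5 + 3}{-7 - 3} + 9169} = \sqrt{- 1480 \frac{8}{-10} + 9169} = \sqrt{- 1480 \cdot 8 \left(- \frac{1}{10}\right) + 9169} = \sqrt{\left(-1480\right) \left(- \frac{4}{5}\right) + 9169} = \sqrt{1184 + 9169} = \sqrt{10353}$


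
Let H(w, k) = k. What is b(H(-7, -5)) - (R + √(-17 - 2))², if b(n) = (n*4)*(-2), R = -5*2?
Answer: -41 + 20*I*√19 ≈ -41.0 + 87.178*I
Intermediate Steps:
R = -10
b(n) = -8*n (b(n) = (4*n)*(-2) = -8*n)
b(H(-7, -5)) - (R + √(-17 - 2))² = -8*(-5) - (-10 + √(-17 - 2))² = 40 - (-10 + √(-19))² = 40 - (-10 + I*√19)²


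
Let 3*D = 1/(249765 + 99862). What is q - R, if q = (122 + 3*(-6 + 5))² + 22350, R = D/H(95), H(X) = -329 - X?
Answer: 16237374336985/444725544 ≈ 36511.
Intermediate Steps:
D = 1/1048881 (D = 1/(3*(249765 + 99862)) = (⅓)/349627 = (⅓)*(1/349627) = 1/1048881 ≈ 9.5340e-7)
R = -1/444725544 (R = 1/(1048881*(-329 - 1*95)) = 1/(1048881*(-329 - 95)) = (1/1048881)/(-424) = (1/1048881)*(-1/424) = -1/444725544 ≈ -2.2486e-9)
q = 36511 (q = (122 + 3*(-1))² + 22350 = (122 - 3)² + 22350 = 119² + 22350 = 14161 + 22350 = 36511)
q - R = 36511 - 1*(-1/444725544) = 36511 + 1/444725544 = 16237374336985/444725544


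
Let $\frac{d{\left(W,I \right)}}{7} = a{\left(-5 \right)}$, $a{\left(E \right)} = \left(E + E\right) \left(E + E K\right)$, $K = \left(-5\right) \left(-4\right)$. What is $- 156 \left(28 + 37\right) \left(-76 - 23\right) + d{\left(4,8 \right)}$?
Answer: $1011210$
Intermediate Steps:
$K = 20$
$a{\left(E \right)} = 42 E^{2}$ ($a{\left(E \right)} = \left(E + E\right) \left(E + E 20\right) = 2 E \left(E + 20 E\right) = 2 E 21 E = 42 E^{2}$)
$d{\left(W,I \right)} = 7350$ ($d{\left(W,I \right)} = 7 \cdot 42 \left(-5\right)^{2} = 7 \cdot 42 \cdot 25 = 7 \cdot 1050 = 7350$)
$- 156 \left(28 + 37\right) \left(-76 - 23\right) + d{\left(4,8 \right)} = - 156 \left(28 + 37\right) \left(-76 - 23\right) + 7350 = - 156 \cdot 65 \left(-99\right) + 7350 = \left(-156\right) \left(-6435\right) + 7350 = 1003860 + 7350 = 1011210$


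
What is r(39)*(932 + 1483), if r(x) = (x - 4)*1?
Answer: 84525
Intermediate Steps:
r(x) = -4 + x (r(x) = (-4 + x)*1 = -4 + x)
r(39)*(932 + 1483) = (-4 + 39)*(932 + 1483) = 35*2415 = 84525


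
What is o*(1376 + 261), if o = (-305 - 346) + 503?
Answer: -242276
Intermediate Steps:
o = -148 (o = -651 + 503 = -148)
o*(1376 + 261) = -148*(1376 + 261) = -148*1637 = -242276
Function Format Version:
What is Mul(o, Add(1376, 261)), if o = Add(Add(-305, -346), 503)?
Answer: -242276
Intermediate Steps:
o = -148 (o = Add(-651, 503) = -148)
Mul(o, Add(1376, 261)) = Mul(-148, Add(1376, 261)) = Mul(-148, 1637) = -242276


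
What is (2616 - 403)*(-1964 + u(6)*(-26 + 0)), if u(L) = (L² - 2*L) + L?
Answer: -6072472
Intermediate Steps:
u(L) = L² - L
(2616 - 403)*(-1964 + u(6)*(-26 + 0)) = (2616 - 403)*(-1964 + (6*(-1 + 6))*(-26 + 0)) = 2213*(-1964 + (6*5)*(-26)) = 2213*(-1964 + 30*(-26)) = 2213*(-1964 - 780) = 2213*(-2744) = -6072472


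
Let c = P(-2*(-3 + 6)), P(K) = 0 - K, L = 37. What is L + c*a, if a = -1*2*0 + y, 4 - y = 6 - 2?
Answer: 37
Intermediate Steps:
y = 0 (y = 4 - (6 - 2) = 4 - 1*4 = 4 - 4 = 0)
P(K) = -K
c = 6 (c = -(-2)*(-3 + 6) = -(-2)*3 = -1*(-6) = 6)
a = 0 (a = -1*2*0 + 0 = -2*0 + 0 = 0 + 0 = 0)
L + c*a = 37 + 6*0 = 37 + 0 = 37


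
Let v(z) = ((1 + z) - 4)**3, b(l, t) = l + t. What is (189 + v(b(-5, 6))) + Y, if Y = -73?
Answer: 108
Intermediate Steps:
v(z) = (-3 + z)**3
(189 + v(b(-5, 6))) + Y = (189 + (-3 + (-5 + 6))**3) - 73 = (189 + (-3 + 1)**3) - 73 = (189 + (-2)**3) - 73 = (189 - 8) - 73 = 181 - 73 = 108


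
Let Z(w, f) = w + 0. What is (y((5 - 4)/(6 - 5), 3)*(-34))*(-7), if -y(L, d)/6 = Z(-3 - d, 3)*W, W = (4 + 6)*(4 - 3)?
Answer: 85680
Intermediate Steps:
Z(w, f) = w
W = 10 (W = 10*1 = 10)
y(L, d) = 180 + 60*d (y(L, d) = -6*(-3 - d)*10 = -6*(-30 - 10*d) = 180 + 60*d)
(y((5 - 4)/(6 - 5), 3)*(-34))*(-7) = ((180 + 60*3)*(-34))*(-7) = ((180 + 180)*(-34))*(-7) = (360*(-34))*(-7) = -12240*(-7) = 85680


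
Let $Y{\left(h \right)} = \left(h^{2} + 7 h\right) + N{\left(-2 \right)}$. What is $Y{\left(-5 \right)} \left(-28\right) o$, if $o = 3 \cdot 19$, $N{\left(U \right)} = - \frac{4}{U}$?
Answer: $12768$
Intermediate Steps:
$o = 57$
$Y{\left(h \right)} = 2 + h^{2} + 7 h$ ($Y{\left(h \right)} = \left(h^{2} + 7 h\right) - \frac{4}{-2} = \left(h^{2} + 7 h\right) - -2 = \left(h^{2} + 7 h\right) + 2 = 2 + h^{2} + 7 h$)
$Y{\left(-5 \right)} \left(-28\right) o = \left(2 + \left(-5\right)^{2} + 7 \left(-5\right)\right) \left(-28\right) 57 = \left(2 + 25 - 35\right) \left(-28\right) 57 = \left(-8\right) \left(-28\right) 57 = 224 \cdot 57 = 12768$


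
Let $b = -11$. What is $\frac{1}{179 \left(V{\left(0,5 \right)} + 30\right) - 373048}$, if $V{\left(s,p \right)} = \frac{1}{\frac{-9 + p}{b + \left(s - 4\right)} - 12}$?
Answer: $- \frac{176}{64714013} \approx -2.7197 \cdot 10^{-6}$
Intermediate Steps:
$V{\left(s,p \right)} = \frac{1}{-12 + \frac{-9 + p}{-15 + s}}$ ($V{\left(s,p \right)} = \frac{1}{\frac{-9 + p}{-11 + \left(s - 4\right)} - 12} = \frac{1}{\frac{-9 + p}{-11 + \left(-4 + s\right)} - 12} = \frac{1}{\frac{-9 + p}{-15 + s} - 12} = \frac{1}{-12 + \frac{-9 + p}{-15 + s}}$)
$\frac{1}{179 \left(V{\left(0,5 \right)} + 30\right) - 373048} = \frac{1}{179 \left(\frac{-15 + 0}{171 + 5 - 0} + 30\right) - 373048} = \frac{1}{179 \left(\frac{1}{171 + 5 + 0} \left(-15\right) + 30\right) - 373048} = \frac{1}{179 \left(\frac{1}{176} \left(-15\right) + 30\right) - 373048} = \frac{1}{179 \left(- \frac{15}{176} + 30\right) - 373048} = \frac{1}{179 \cdot \frac{5265}{176} - 373048} = \frac{1}{\frac{942435}{176} - 373048} = \frac{1}{- \frac{64714013}{176}} = - \frac{176}{64714013}$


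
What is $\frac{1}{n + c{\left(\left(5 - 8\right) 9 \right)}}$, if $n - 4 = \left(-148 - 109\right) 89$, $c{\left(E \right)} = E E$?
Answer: $- \frac{1}{22140} \approx -4.5167 \cdot 10^{-5}$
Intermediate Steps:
$c{\left(E \right)} = E^{2}$
$n = -22869$ ($n = 4 + \left(-148 - 109\right) 89 = 4 - 22873 = -22869$)
$\frac{1}{n + c{\left(\left(5 - 8\right) 9 \right)}} = \frac{1}{-22869 + \left(\left(5 - 8\right) 9\right)^{2}} = \frac{1}{-22869 + \left(\left(-3\right) 9\right)^{2}} = \frac{1}{-22869 + \left(-27\right)^{2}} = \frac{1}{-22869 + 729} = \frac{1}{-22140} = - \frac{1}{22140}$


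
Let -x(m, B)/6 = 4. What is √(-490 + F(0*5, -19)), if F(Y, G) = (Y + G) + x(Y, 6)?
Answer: I*√533 ≈ 23.087*I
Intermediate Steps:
x(m, B) = -24 (x(m, B) = -6*4 = -24)
F(Y, G) = -24 + G + Y (F(Y, G) = (Y + G) - 24 = (G + Y) - 24 = -24 + G + Y)
√(-490 + F(0*5, -19)) = √(-490 + (-24 - 19 + 0*5)) = √(-490 + (-24 - 19 + 0)) = √(-490 - 43) = √(-533) = I*√533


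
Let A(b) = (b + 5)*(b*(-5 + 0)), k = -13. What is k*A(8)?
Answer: 6760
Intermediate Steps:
A(b) = -5*b*(5 + b) (A(b) = (5 + b)*(b*(-5)) = (5 + b)*(-5*b) = -5*b*(5 + b))
k*A(8) = -(-65)*8*(5 + 8) = -(-65)*8*13 = -13*(-520) = 6760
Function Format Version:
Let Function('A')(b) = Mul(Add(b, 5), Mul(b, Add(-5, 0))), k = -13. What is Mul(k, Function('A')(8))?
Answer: 6760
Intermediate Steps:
Function('A')(b) = Mul(-5, b, Add(5, b)) (Function('A')(b) = Mul(Add(5, b), Mul(b, -5)) = Mul(Add(5, b), Mul(-5, b)) = Mul(-5, b, Add(5, b)))
Mul(k, Function('A')(8)) = Mul(-13, Mul(-5, 8, Add(5, 8))) = Mul(-13, Mul(-5, 8, 13)) = Mul(-13, -520) = 6760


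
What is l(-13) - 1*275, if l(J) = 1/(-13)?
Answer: -3576/13 ≈ -275.08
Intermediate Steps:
l(J) = -1/13
l(-13) - 1*275 = -1/13 - 1*275 = -1/13 - 275 = -3576/13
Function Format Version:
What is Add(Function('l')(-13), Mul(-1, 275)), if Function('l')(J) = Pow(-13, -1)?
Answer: Rational(-3576, 13) ≈ -275.08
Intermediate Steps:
Function('l')(J) = Rational(-1, 13)
Add(Function('l')(-13), Mul(-1, 275)) = Add(Rational(-1, 13), Mul(-1, 275)) = Add(Rational(-1, 13), -275) = Rational(-3576, 13)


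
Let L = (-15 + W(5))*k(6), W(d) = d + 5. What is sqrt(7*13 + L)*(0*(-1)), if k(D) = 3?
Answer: 0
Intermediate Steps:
W(d) = 5 + d
L = -15 (L = (-15 + (5 + 5))*3 = (-15 + 10)*3 = -5*3 = -15)
sqrt(7*13 + L)*(0*(-1)) = sqrt(7*13 - 15)*(0*(-1)) = sqrt(91 - 15)*0 = sqrt(76)*0 = (2*sqrt(19))*0 = 0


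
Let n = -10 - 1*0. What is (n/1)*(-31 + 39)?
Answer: -80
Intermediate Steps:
n = -10 (n = -10 + 0 = -10)
(n/1)*(-31 + 39) = (-10/1)*(-31 + 39) = -10*1*8 = -10*8 = -80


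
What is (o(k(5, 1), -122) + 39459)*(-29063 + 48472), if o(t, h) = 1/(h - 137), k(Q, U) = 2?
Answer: 198357650920/259 ≈ 7.6586e+8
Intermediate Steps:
o(t, h) = 1/(-137 + h)
(o(k(5, 1), -122) + 39459)*(-29063 + 48472) = (1/(-137 - 122) + 39459)*(-29063 + 48472) = (1/(-259) + 39459)*19409 = (-1/259 + 39459)*19409 = (10219880/259)*19409 = 198357650920/259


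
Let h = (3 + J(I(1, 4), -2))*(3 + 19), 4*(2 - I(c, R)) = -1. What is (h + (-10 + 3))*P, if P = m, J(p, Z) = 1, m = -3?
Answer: -243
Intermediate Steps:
I(c, R) = 9/4 (I(c, R) = 2 - ¼*(-1) = 2 + ¼ = 9/4)
h = 88 (h = (3 + 1)*(3 + 19) = 4*22 = 88)
P = -3
(h + (-10 + 3))*P = (88 + (-10 + 3))*(-3) = (88 - 7)*(-3) = 81*(-3) = -243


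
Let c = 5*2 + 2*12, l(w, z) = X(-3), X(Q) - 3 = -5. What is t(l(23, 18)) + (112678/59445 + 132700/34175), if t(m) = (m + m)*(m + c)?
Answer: -9931883434/81261315 ≈ -122.22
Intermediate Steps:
X(Q) = -2 (X(Q) = 3 - 5 = -2)
l(w, z) = -2
c = 34 (c = 10 + 24 = 34)
t(m) = 2*m*(34 + m) (t(m) = (m + m)*(m + 34) = (2*m)*(34 + m) = 2*m*(34 + m))
t(l(23, 18)) + (112678/59445 + 132700/34175) = 2*(-2)*(34 - 2) + (112678/59445 + 132700/34175) = 2*(-2)*32 + (112678*(1/59445) + 132700*(1/34175)) = -128 + (112678/59445 + 5308/1367) = -128 + 469564886/81261315 = -9931883434/81261315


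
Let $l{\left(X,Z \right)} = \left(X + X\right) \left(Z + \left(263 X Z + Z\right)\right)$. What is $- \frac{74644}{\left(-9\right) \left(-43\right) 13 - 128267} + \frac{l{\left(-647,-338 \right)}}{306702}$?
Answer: $- \frac{104222080537805}{429508269} \approx -2.4265 \cdot 10^{5}$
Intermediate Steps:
$l{\left(X,Z \right)} = 2 X \left(2 Z + 263 X Z\right)$ ($l{\left(X,Z \right)} = 2 X \left(Z + \left(263 X Z + Z\right)\right) = 2 X \left(Z + \left(Z + 263 X Z\right)\right) = 2 X \left(2 Z + 263 X Z\right)$)
$- \frac{74644}{\left(-9\right) \left(-43\right) 13 - 128267} + \frac{l{\left(-647,-338 \right)}}{306702} = - \frac{74644}{\left(-9\right) \left(-43\right) 13 - 128267} + \frac{2 \left(-647\right) \left(-338\right) \left(2 + 263 \left(-647\right)\right)}{306702} = - \frac{74644}{387 \cdot 13 - 128267} + 2 \left(-647\right) \left(-338\right) \left(2 - 170161\right) \frac{1}{306702} = - \frac{74644}{5031 - 128267} + 2 \left(-647\right) \left(-338\right) \left(-170159\right) \frac{1}{306702} = - \frac{74644}{-123236} - \frac{3382853734}{13941} = \left(-74644\right) \left(- \frac{1}{123236}\right) - \frac{3382853734}{13941} = \frac{18661}{30809} - \frac{3382853734}{13941} = - \frac{104222080537805}{429508269}$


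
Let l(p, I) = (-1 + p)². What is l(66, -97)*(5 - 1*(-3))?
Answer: 33800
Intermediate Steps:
l(66, -97)*(5 - 1*(-3)) = (-1 + 66)²*(5 - 1*(-3)) = 65²*(5 + 3) = 4225*8 = 33800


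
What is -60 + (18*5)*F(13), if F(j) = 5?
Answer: 390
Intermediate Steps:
-60 + (18*5)*F(13) = -60 + (18*5)*5 = -60 + 90*5 = -60 + 450 = 390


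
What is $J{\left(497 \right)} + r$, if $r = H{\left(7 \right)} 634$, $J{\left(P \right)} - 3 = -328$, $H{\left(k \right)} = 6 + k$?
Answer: $7917$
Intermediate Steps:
$J{\left(P \right)} = -325$ ($J{\left(P \right)} = 3 - 328 = -325$)
$r = 8242$ ($r = \left(6 + 7\right) 634 = 13 \cdot 634 = 8242$)
$J{\left(497 \right)} + r = -325 + 8242 = 7917$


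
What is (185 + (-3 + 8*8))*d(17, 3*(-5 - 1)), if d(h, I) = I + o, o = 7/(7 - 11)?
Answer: -9717/2 ≈ -4858.5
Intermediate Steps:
o = -7/4 (o = 7/(-4) = 7*(-1/4) = -7/4 ≈ -1.7500)
d(h, I) = -7/4 + I (d(h, I) = I - 7/4 = -7/4 + I)
(185 + (-3 + 8*8))*d(17, 3*(-5 - 1)) = (185 + (-3 + 8*8))*(-7/4 + 3*(-5 - 1)) = (185 + (-3 + 64))*(-7/4 + 3*(-6)) = (185 + 61)*(-7/4 - 18) = 246*(-79/4) = -9717/2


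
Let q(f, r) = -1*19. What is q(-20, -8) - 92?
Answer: -111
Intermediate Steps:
q(f, r) = -19
q(-20, -8) - 92 = -19 - 92 = -111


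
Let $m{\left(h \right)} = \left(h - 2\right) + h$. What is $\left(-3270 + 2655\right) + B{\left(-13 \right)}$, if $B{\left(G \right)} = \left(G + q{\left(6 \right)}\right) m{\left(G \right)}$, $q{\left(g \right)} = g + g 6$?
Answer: $-1427$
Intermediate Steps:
$m{\left(h \right)} = -2 + 2 h$ ($m{\left(h \right)} = \left(-2 + h\right) + h = -2 + 2 h$)
$q{\left(g \right)} = 7 g$ ($q{\left(g \right)} = g + 6 g = 7 g$)
$B{\left(G \right)} = \left(-2 + 2 G\right) \left(42 + G\right)$ ($B{\left(G \right)} = \left(G + 7 \cdot 6\right) \left(-2 + 2 G\right) = \left(G + 42\right) \left(-2 + 2 G\right) = \left(42 + G\right) \left(-2 + 2 G\right) = \left(-2 + 2 G\right) \left(42 + G\right)$)
$\left(-3270 + 2655\right) + B{\left(-13 \right)} = \left(-3270 + 2655\right) + 2 \left(-1 - 13\right) \left(42 - 13\right) = -615 + 2 \left(-14\right) 29 = -615 - 812 = -1427$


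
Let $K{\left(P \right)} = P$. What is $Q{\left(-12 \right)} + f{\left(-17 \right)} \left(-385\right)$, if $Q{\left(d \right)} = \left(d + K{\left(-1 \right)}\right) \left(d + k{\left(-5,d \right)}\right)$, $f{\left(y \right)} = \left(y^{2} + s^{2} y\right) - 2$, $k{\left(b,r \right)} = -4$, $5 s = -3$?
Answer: $- \frac{539654}{5} \approx -1.0793 \cdot 10^{5}$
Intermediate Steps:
$s = - \frac{3}{5}$ ($s = \frac{1}{5} \left(-3\right) = - \frac{3}{5} \approx -0.6$)
$f{\left(y \right)} = -2 + y^{2} + \frac{9 y}{25}$ ($f{\left(y \right)} = \left(y^{2} + \left(- \frac{3}{5}\right)^{2} y\right) - 2 = \left(y^{2} + \frac{9 y}{25}\right) - 2 = -2 + y^{2} + \frac{9 y}{25}$)
$Q{\left(d \right)} = \left(-1 + d\right) \left(-4 + d\right)$ ($Q{\left(d \right)} = \left(d - 1\right) \left(d - 4\right) = \left(-1 + d\right) \left(-4 + d\right)$)
$Q{\left(-12 \right)} + f{\left(-17 \right)} \left(-385\right) = \left(4 + \left(-12\right)^{2} - -60\right) + \left(-2 + \left(-17\right)^{2} + \frac{9}{25} \left(-17\right)\right) \left(-385\right) = \left(4 + 144 + 60\right) + \left(-2 + 289 - \frac{153}{25}\right) \left(-385\right) = 208 + \frac{7022}{25} \left(-385\right) = 208 - \frac{540694}{5} = - \frac{539654}{5}$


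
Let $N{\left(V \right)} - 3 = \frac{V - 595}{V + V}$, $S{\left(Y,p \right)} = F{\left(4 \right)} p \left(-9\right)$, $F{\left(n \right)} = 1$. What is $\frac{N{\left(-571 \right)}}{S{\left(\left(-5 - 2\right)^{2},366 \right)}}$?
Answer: $- \frac{1148}{940437} \approx -0.0012207$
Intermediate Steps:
$S{\left(Y,p \right)} = - 9 p$ ($S{\left(Y,p \right)} = 1 p \left(-9\right) = p \left(-9\right) = - 9 p$)
$N{\left(V \right)} = 3 + \frac{-595 + V}{2 V}$ ($N{\left(V \right)} = 3 + \frac{V - 595}{V + V} = 3 + \frac{-595 + V}{2 V}$)
$\frac{N{\left(-571 \right)}}{S{\left(\left(-5 - 2\right)^{2},366 \right)}} = \frac{\frac{7}{2} \frac{1}{-571} \left(-85 - 571\right)}{\left(-9\right) 366} = \frac{\frac{7}{2} \left(- \frac{1}{571}\right) \left(-656\right)}{-3294} = \frac{2296}{571} \left(- \frac{1}{3294}\right) = - \frac{1148}{940437}$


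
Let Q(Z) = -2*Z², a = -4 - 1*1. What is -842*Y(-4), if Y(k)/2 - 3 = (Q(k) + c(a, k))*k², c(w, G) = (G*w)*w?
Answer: 3551556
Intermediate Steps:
a = -5 (a = -4 - 1 = -5)
c(w, G) = G*w²
Y(k) = 6 + 2*k²*(-2*k² + 25*k) (Y(k) = 6 + 2*((-2*k² + k*(-5)²)*k²) = 6 + 2*((-2*k² + k*25)*k²) = 6 + 2*((-2*k² + 25*k)*k²) = 6 + 2*(k²*(-2*k² + 25*k)) = 6 + 2*k²*(-2*k² + 25*k))
-842*Y(-4) = -842*(6 - 4*(-4)⁴ + 50*(-4)³) = -842*(6 - 4*256 + 50*(-64)) = -842*(6 - 1024 - 3200) = -842*(-4218) = 3551556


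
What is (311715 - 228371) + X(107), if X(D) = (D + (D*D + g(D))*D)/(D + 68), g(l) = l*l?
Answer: 17035393/175 ≈ 97345.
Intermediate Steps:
g(l) = l²
X(D) = (D + 2*D³)/(68 + D) (X(D) = (D + (D*D + D²)*D)/(D + 68) = (D + (D² + D²)*D)/(68 + D) = (D + (2*D²)*D)/(68 + D) = (D + 2*D³)/(68 + D))
(311715 - 228371) + X(107) = (311715 - 228371) + (107 + 2*107³)/(68 + 107) = 83344 + (107 + 2*1225043)/175 = 83344 + (107 + 2450086)/175 = 83344 + (1/175)*2450193 = 83344 + 2450193/175 = 17035393/175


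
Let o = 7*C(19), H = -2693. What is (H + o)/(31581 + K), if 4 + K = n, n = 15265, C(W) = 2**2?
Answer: -2665/46842 ≈ -0.056893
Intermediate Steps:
C(W) = 4
o = 28 (o = 7*4 = 28)
K = 15261 (K = -4 + 15265 = 15261)
(H + o)/(31581 + K) = (-2693 + 28)/(31581 + 15261) = -2665/46842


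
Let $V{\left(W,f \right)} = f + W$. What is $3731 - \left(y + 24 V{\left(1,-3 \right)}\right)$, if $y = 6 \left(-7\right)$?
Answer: $3821$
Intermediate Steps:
$V{\left(W,f \right)} = W + f$
$y = -42$
$3731 - \left(y + 24 V{\left(1,-3 \right)}\right) = 3731 - \left(-42 + 24 \left(1 - 3\right)\right) = 3731 - \left(-42 + 24 \left(-2\right)\right) = 3731 - \left(-42 - 48\right) = 3731 - -90 = 3731 + 90 = 3821$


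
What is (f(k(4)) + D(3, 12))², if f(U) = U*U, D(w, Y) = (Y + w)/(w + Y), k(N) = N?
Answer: 289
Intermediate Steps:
D(w, Y) = 1 (D(w, Y) = (Y + w)/(Y + w) = 1)
f(U) = U²
(f(k(4)) + D(3, 12))² = (4² + 1)² = (16 + 1)² = 17² = 289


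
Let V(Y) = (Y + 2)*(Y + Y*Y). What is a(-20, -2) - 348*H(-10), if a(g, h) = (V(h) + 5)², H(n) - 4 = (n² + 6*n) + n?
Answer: -11807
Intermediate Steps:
H(n) = 4 + n² + 7*n (H(n) = 4 + ((n² + 6*n) + n) = 4 + (n² + 7*n) = 4 + n² + 7*n)
V(Y) = (2 + Y)*(Y + Y²)
a(g, h) = (5 + h*(2 + h² + 3*h))² (a(g, h) = (h*(2 + h² + 3*h) + 5)² = (5 + h*(2 + h² + 3*h))²)
a(-20, -2) - 348*H(-10) = (5 - 2*(2 + (-2)² + 3*(-2)))² - 348*(4 + (-10)² + 7*(-10)) = (5 - 2*(2 + 4 - 6))² - 348*(4 + 100 - 70) = (5 - 2*0)² - 348*34 = (5 + 0)² - 11832 = 5² - 11832 = 25 - 11832 = -11807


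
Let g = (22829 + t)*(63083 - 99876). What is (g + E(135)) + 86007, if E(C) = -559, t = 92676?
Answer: -4249690017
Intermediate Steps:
g = -4249775465 (g = (22829 + 92676)*(63083 - 99876) = 115505*(-36793) = -4249775465)
(g + E(135)) + 86007 = (-4249775465 - 559) + 86007 = -4249776024 + 86007 = -4249690017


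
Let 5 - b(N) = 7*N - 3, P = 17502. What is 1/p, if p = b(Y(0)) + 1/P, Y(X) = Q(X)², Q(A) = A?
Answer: 17502/140017 ≈ 0.12500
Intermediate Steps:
Y(X) = X²
b(N) = 8 - 7*N (b(N) = 5 - (7*N - 3) = 5 - (-3 + 7*N) = 5 + (3 - 7*N) = 8 - 7*N)
p = 140017/17502 (p = (8 - 7*0²) + 1/17502 = (8 - 7*0) + 1/17502 = (8 + 0) + 1/17502 = 8 + 1/17502 = 140017/17502 ≈ 8.0001)
1/p = 1/(140017/17502) = 17502/140017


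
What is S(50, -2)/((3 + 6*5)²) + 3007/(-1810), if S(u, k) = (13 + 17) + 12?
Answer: -1066201/657030 ≈ -1.6228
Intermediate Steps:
S(u, k) = 42 (S(u, k) = 30 + 12 = 42)
S(50, -2)/((3 + 6*5)²) + 3007/(-1810) = 42/((3 + 6*5)²) + 3007/(-1810) = 42/((3 + 30)²) + 3007*(-1/1810) = 42/(33²) - 3007/1810 = 42/1089 - 3007/1810 = 42*(1/1089) - 3007/1810 = 14/363 - 3007/1810 = -1066201/657030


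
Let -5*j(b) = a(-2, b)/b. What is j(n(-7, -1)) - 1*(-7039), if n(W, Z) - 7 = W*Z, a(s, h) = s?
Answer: 246366/35 ≈ 7039.0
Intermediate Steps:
n(W, Z) = 7 + W*Z
j(b) = 2/(5*b) (j(b) = -(-2)/(5*b) = 2/(5*b))
j(n(-7, -1)) - 1*(-7039) = 2/(5*(7 - 7*(-1))) - 1*(-7039) = 2/(5*(7 + 7)) + 7039 = (2/5)/14 + 7039 = (2/5)*(1/14) + 7039 = 1/35 + 7039 = 246366/35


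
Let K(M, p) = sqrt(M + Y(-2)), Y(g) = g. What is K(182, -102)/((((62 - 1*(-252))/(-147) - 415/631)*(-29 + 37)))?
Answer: -278271*sqrt(5)/1036556 ≈ -0.60029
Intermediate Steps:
K(M, p) = sqrt(-2 + M) (K(M, p) = sqrt(M - 2) = sqrt(-2 + M))
K(182, -102)/((((62 - 1*(-252))/(-147) - 415/631)*(-29 + 37))) = sqrt(-2 + 182)/((((62 - 1*(-252))/(-147) - 415/631)*(-29 + 37))) = sqrt(180)/((((62 + 252)*(-1/147) - 415*1/631)*8)) = (6*sqrt(5))/(((314*(-1/147) - 415/631)*8)) = (6*sqrt(5))/(((-314/147 - 415/631)*8)) = (6*sqrt(5))/((-259139/92757*8)) = (6*sqrt(5))/(-2073112/92757) = (6*sqrt(5))*(-92757/2073112) = -278271*sqrt(5)/1036556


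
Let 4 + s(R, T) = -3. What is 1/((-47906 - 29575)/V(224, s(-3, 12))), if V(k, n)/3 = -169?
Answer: 169/25827 ≈ 0.0065435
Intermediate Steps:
s(R, T) = -7 (s(R, T) = -4 - 3 = -7)
V(k, n) = -507 (V(k, n) = 3*(-169) = -507)
1/((-47906 - 29575)/V(224, s(-3, 12))) = 1/((-47906 - 29575)/(-507)) = 1/(-77481*(-1/507)) = 1/(25827/169) = 169/25827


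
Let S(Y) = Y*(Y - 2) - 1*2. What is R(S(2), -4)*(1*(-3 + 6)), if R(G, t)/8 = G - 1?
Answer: -72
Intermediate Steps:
S(Y) = -2 + Y*(-2 + Y) (S(Y) = Y*(-2 + Y) - 2 = -2 + Y*(-2 + Y))
R(G, t) = -8 + 8*G (R(G, t) = 8*(G - 1) = 8*(-1 + G) = -8 + 8*G)
R(S(2), -4)*(1*(-3 + 6)) = (-8 + 8*(-2 + 2² - 2*2))*(1*(-3 + 6)) = (-8 + 8*(-2 + 4 - 4))*(1*3) = (-8 + 8*(-2))*3 = (-8 - 16)*3 = -24*3 = -72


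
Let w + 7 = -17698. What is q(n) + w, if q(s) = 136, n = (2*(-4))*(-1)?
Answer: -17569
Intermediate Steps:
n = 8 (n = -8*(-1) = 8)
w = -17705 (w = -7 - 17698 = -17705)
q(n) + w = 136 - 17705 = -17569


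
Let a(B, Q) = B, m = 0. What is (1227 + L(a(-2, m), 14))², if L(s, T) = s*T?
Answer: 1437601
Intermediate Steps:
L(s, T) = T*s
(1227 + L(a(-2, m), 14))² = (1227 + 14*(-2))² = (1227 - 28)² = 1199² = 1437601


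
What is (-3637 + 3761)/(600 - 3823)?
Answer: -124/3223 ≈ -0.038473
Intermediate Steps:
(-3637 + 3761)/(600 - 3823) = 124/(-3223) = 124*(-1/3223) = -124/3223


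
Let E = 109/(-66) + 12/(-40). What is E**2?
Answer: 103684/27225 ≈ 3.8084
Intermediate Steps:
E = -322/165 (E = 109*(-1/66) + 12*(-1/40) = -109/66 - 3/10 = -322/165 ≈ -1.9515)
E**2 = (-322/165)**2 = 103684/27225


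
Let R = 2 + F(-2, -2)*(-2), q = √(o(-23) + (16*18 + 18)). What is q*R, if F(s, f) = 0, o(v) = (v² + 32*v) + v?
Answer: 4*√19 ≈ 17.436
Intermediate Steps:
o(v) = v² + 33*v
q = 2*√19 (q = √(-23*(33 - 23) + (16*18 + 18)) = √(-23*10 + (288 + 18)) = √(-230 + 306) = √76 = 2*√19 ≈ 8.7178)
R = 2 (R = 2 + 0*(-2) = 2 + 0 = 2)
q*R = (2*√19)*2 = 4*√19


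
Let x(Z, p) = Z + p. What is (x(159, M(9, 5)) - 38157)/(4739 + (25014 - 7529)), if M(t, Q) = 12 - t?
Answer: -12665/7408 ≈ -1.7096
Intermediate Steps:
(x(159, M(9, 5)) - 38157)/(4739 + (25014 - 7529)) = ((159 + (12 - 1*9)) - 38157)/(4739 + (25014 - 7529)) = ((159 + (12 - 9)) - 38157)/(4739 + 17485) = ((159 + 3) - 38157)/22224 = (162 - 38157)*(1/22224) = -37995*1/22224 = -12665/7408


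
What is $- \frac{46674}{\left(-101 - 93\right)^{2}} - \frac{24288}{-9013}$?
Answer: $\frac{246715203}{169606634} \approx 1.4546$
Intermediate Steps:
$- \frac{46674}{\left(-101 - 93\right)^{2}} - \frac{24288}{-9013} = - \frac{46674}{\left(-194\right)^{2}} - - \frac{24288}{9013} = - \frac{46674}{37636} + \frac{24288}{9013} = \left(-46674\right) \frac{1}{37636} + \frac{24288}{9013} = - \frac{23337}{18818} + \frac{24288}{9013} = \frac{246715203}{169606634}$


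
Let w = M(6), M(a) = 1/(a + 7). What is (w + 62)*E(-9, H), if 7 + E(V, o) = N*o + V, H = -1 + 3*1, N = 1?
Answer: -11298/13 ≈ -869.08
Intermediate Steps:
H = 2 (H = -1 + 3 = 2)
E(V, o) = -7 + V + o (E(V, o) = -7 + (1*o + V) = -7 + (o + V) = -7 + (V + o) = -7 + V + o)
M(a) = 1/(7 + a)
w = 1/13 (w = 1/(7 + 6) = 1/13 ≈ 0.076923)
(w + 62)*E(-9, H) = (1/13 + 62)*(-7 - 9 + 2) = (807/13)*(-14) = -11298/13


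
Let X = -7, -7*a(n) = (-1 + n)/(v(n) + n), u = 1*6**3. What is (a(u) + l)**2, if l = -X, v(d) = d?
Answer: 439028209/9144576 ≈ 48.010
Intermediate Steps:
u = 216 (u = 1*216 = 216)
a(n) = -(-1 + n)/(14*n) (a(n) = -(-1 + n)/(7*(n + n)) = -(-1 + n)/(7*(2*n)) = -(-1 + n)*1/(2*n)/7 = -(-1 + n)/(14*n))
l = 7 (l = -1*(-7) = 7)
(a(u) + l)**2 = ((1/14)*(1 - 1*216)/216 + 7)**2 = ((1/14)*(1/216)*(1 - 216) + 7)**2 = ((1/14)*(1/216)*(-215) + 7)**2 = (-215/3024 + 7)**2 = (20953/3024)**2 = 439028209/9144576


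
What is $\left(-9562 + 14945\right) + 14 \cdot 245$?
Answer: $8813$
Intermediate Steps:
$\left(-9562 + 14945\right) + 14 \cdot 245 = 5383 + 3430 = 8813$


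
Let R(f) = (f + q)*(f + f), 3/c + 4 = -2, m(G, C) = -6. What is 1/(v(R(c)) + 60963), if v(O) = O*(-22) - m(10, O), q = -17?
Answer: 1/60584 ≈ 1.6506e-5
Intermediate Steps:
c = -1/2 (c = 3/(-4 - 2) = 3/(-6) = 3*(-1/6) = -1/2 ≈ -0.50000)
R(f) = 2*f*(-17 + f) (R(f) = (f - 17)*(f + f) = (-17 + f)*(2*f) = 2*f*(-17 + f))
v(O) = 6 - 22*O (v(O) = O*(-22) - 1*(-6) = -22*O + 6 = 6 - 22*O)
1/(v(R(c)) + 60963) = 1/((6 - 44*(-1)*(-17 - 1/2)/2) + 60963) = 1/((6 - 44*(-1)*(-35)/(2*2)) + 60963) = 1/((6 - 22*35/2) + 60963) = 1/((6 - 385) + 60963) = 1/(-379 + 60963) = 1/60584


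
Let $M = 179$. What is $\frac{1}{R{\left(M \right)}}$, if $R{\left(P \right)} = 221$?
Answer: $\frac{1}{221} \approx 0.0045249$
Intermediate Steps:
$\frac{1}{R{\left(M \right)}} = \frac{1}{221}$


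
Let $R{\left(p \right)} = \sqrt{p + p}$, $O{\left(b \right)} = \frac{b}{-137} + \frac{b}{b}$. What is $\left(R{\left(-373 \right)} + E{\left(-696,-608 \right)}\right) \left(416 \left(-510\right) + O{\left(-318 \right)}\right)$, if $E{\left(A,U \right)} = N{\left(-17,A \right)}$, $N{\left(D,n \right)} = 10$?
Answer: $- \frac{290654650}{137} - \frac{29065465 i \sqrt{746}}{137} \approx -2.1216 \cdot 10^{6} - 5.7946 \cdot 10^{6} i$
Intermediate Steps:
$E{\left(A,U \right)} = 10$
$O{\left(b \right)} = 1 - \frac{b}{137}$ ($O{\left(b \right)} = b \left(- \frac{1}{137}\right) + 1 = - \frac{b}{137} + 1 = 1 - \frac{b}{137}$)
$R{\left(p \right)} = \sqrt{2} \sqrt{p}$ ($R{\left(p \right)} = \sqrt{2 p} = \sqrt{2} \sqrt{p}$)
$\left(R{\left(-373 \right)} + E{\left(-696,-608 \right)}\right) \left(416 \left(-510\right) + O{\left(-318 \right)}\right) = \left(\sqrt{2} \sqrt{-373} + 10\right) \left(416 \left(-510\right) + \left(1 - - \frac{318}{137}\right)\right) = \left(\sqrt{2} i \sqrt{373} + 10\right) \left(-212160 + \left(1 + \frac{318}{137}\right)\right) = \left(i \sqrt{746} + 10\right) \left(-212160 + \frac{455}{137}\right) = \left(10 + i \sqrt{746}\right) \left(- \frac{29065465}{137}\right) = - \frac{290654650}{137} - \frac{29065465 i \sqrt{746}}{137}$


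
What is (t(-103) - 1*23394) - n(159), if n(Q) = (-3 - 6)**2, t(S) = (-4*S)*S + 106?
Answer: -65805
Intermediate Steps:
t(S) = 106 - 4*S**2 (t(S) = -4*S**2 + 106 = 106 - 4*S**2)
n(Q) = 81 (n(Q) = (-9)**2 = 81)
(t(-103) - 1*23394) - n(159) = ((106 - 4*(-103)**2) - 1*23394) - 1*81 = ((106 - 4*10609) - 23394) - 81 = ((106 - 42436) - 23394) - 81 = (-42330 - 23394) - 81 = -65724 - 81 = -65805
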